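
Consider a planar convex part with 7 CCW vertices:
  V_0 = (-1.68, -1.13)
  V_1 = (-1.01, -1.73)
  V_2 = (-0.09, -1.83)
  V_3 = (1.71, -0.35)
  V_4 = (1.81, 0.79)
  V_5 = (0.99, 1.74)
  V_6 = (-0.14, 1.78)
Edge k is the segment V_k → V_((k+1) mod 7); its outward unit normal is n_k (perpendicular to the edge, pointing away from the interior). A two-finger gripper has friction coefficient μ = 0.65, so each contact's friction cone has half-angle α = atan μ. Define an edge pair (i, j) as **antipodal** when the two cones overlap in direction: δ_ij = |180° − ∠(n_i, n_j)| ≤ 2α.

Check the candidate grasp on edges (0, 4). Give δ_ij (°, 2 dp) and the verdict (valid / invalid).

α = atan 0.65 = 33.02°;  2α = 66.05°
edge 0: e_0 = (+0.67, -0.60);  n_0 = (-0.6671, -0.7450)
edge 4: e_4 = (-0.82, +0.95);  n_4 = (+0.7570, +0.6534)
∠(n_0, n_4) = 172.64°
δ = |180° − 172.64°| = 7.36°
7.36° ≤ 2α = 66.05°  →  valid

δ = 7.36°, valid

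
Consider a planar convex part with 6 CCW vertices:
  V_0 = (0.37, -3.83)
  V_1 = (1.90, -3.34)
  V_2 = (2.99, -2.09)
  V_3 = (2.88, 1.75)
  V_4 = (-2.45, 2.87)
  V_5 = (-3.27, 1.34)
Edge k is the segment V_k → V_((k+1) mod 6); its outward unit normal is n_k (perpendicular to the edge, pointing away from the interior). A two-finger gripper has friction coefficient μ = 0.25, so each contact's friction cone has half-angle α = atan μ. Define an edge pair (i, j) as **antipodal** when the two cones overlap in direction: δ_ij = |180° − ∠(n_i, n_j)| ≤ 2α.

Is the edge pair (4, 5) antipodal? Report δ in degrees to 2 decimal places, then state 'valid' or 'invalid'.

δ = 116.66°, invalid

α = atan 0.25 = 14.04°;  2α = 28.07°
edge 4: e_4 = (-0.82, -1.53);  n_4 = (-0.8814, +0.4724)
edge 5: e_5 = (+3.64, -5.17);  n_5 = (-0.8177, -0.5757)
∠(n_4, n_5) = 63.34°
δ = |180° − 63.34°| = 116.66°
116.66° > 2α = 28.07°  →  invalid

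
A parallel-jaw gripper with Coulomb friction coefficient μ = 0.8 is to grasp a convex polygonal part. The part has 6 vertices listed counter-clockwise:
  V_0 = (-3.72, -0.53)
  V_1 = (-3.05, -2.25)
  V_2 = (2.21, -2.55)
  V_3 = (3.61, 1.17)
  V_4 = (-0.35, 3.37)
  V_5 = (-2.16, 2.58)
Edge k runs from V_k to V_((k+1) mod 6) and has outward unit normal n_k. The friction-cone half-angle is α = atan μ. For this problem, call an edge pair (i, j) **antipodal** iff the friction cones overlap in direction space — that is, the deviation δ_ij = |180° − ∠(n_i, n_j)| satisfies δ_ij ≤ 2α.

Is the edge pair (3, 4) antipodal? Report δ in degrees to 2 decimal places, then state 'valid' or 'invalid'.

δ = 127.37°, invalid

α = atan 0.8 = 38.66°;  2α = 77.32°
edge 3: e_3 = (-3.96, +2.20);  n_3 = (+0.4856, +0.8742)
edge 4: e_4 = (-1.81, -0.79);  n_4 = (-0.4000, +0.9165)
∠(n_3, n_4) = 52.63°
δ = |180° − 52.63°| = 127.37°
127.37° > 2α = 77.32°  →  invalid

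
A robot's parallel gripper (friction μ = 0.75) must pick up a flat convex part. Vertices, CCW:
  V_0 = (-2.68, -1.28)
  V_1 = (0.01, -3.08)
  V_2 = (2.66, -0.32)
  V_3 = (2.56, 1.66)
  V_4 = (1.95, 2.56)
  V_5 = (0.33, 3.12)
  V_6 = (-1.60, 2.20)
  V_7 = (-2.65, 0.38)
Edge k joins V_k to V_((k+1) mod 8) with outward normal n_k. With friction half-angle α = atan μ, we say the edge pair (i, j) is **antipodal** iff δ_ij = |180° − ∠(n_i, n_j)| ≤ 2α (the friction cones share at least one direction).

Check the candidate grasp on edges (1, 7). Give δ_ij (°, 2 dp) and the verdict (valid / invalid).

α = atan 0.75 = 36.87°;  2α = 73.74°
edge 1: e_1 = (+2.65, +2.76);  n_1 = (+0.7213, -0.6926)
edge 7: e_7 = (-0.03, -1.66);  n_7 = (-0.9998, +0.0181)
∠(n_1, n_7) = 137.20°
δ = |180° − 137.20°| = 42.80°
42.80° ≤ 2α = 73.74°  →  valid

δ = 42.80°, valid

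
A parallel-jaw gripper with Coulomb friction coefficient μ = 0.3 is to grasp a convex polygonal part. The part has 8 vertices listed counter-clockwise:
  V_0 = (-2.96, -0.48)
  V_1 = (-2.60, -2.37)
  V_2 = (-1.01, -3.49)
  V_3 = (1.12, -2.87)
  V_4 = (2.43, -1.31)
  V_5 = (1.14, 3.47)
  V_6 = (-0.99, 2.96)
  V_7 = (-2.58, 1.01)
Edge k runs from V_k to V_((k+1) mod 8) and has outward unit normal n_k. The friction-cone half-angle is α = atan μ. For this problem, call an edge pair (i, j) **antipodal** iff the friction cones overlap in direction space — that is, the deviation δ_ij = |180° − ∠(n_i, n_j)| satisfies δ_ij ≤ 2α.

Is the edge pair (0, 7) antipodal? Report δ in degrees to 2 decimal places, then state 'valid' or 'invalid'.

α = atan 0.3 = 16.70°;  2α = 33.40°
edge 0: e_0 = (+0.36, -1.89);  n_0 = (-0.9823, -0.1871)
edge 7: e_7 = (-0.38, -1.49);  n_7 = (-0.9690, +0.2471)
∠(n_0, n_7) = 25.09°
δ = |180° − 25.09°| = 154.91°
154.91° > 2α = 33.40°  →  invalid

δ = 154.91°, invalid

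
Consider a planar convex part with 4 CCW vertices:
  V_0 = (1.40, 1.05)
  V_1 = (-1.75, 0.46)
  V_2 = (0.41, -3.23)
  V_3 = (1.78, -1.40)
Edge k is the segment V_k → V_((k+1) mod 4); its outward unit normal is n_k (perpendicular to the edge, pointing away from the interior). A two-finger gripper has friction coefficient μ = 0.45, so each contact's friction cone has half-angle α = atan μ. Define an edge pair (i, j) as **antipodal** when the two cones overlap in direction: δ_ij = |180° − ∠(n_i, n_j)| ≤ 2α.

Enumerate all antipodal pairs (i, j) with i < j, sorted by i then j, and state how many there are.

count = 2; pairs: (0,2), (1,3)

α = atan 0.45 = 24.23°;  2α = 48.46°
n_0 = (-0.1841, +0.9829)
n_1 = (-0.8630, -0.5052)
n_2 = (+0.8005, -0.5993)
n_3 = (+0.9882, +0.1533)
  (0,1): δ = 70.27°  ·
  (0,2): δ = 42.57°  ✓
  (0,3): δ = 88.21°  ·
  (1,2): δ = 67.16°  ·
  (1,3): δ = 21.53°  ✓
  (2,3): δ = 134.36°  ·
antipodal pairs: 2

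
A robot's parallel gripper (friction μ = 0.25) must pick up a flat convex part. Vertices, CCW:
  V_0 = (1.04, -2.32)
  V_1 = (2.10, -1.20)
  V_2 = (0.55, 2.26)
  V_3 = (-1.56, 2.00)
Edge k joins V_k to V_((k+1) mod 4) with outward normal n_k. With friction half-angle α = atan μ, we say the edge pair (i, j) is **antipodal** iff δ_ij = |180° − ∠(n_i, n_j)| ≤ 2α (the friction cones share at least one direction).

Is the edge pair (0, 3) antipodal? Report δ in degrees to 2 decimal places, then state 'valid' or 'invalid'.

α = atan 0.25 = 14.04°;  2α = 28.07°
edge 0: e_0 = (+1.06, +1.12);  n_0 = (+0.7263, -0.6874)
edge 3: e_3 = (+2.60, -4.32);  n_3 = (-0.8568, -0.5157)
∠(n_0, n_3) = 105.53°
δ = |180° − 105.53°| = 74.47°
74.47° > 2α = 28.07°  →  invalid

δ = 74.47°, invalid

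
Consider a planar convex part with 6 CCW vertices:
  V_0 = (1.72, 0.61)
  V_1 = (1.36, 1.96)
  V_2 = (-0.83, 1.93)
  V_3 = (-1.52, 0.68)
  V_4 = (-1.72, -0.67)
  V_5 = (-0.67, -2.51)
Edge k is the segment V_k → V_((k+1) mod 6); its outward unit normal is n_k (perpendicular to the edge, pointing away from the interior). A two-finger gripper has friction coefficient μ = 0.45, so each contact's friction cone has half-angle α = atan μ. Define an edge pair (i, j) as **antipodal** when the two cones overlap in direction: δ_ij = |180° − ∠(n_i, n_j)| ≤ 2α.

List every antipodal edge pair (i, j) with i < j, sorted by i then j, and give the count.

α = atan 0.45 = 24.23°;  2α = 48.46°
n_0 = (+0.9662, +0.2577)
n_1 = (-0.0137, +0.9999)
n_2 = (-0.8755, +0.4833)
n_3 = (-0.9892, +0.1465)
n_4 = (-0.8685, -0.4956)
n_5 = (+0.7939, -0.6081)
  (0,1): δ = 104.15°  ·
  (0,2): δ = 43.83°  ✓
  (0,3): δ = 23.36°  ✓
  (0,4): δ = 14.78°  ✓
  (0,5): δ = 127.62°  ·
  (1,2): δ = 119.68°  ·
  (1,3): δ = 99.21°  ·
  (1,4): δ = 61.07°  ·
  (1,5): δ = 51.76°  ·
  (2,3): δ = 159.53°  ·
  (2,4): δ = 121.39°  ·
  (2,5): δ = 8.55°  ✓
  (3,4): δ = 141.86°  ·
  (3,5): δ = 29.03°  ✓
  (4,5): δ = 67.16°  ·
antipodal pairs: 5

count = 5; pairs: (0,2), (0,3), (0,4), (2,5), (3,5)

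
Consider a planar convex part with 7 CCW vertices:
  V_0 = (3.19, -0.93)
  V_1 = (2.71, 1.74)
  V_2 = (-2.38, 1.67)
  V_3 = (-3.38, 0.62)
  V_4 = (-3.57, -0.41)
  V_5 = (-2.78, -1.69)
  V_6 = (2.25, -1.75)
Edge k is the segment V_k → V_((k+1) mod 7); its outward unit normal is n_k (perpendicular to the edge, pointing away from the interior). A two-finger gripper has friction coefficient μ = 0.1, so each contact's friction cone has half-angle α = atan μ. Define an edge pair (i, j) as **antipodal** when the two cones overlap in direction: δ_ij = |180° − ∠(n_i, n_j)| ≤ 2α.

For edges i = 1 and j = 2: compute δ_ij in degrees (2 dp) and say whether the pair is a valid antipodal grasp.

δ = 134.39°, invalid

α = atan 0.1 = 5.71°;  2α = 11.42°
edge 1: e_1 = (-5.09, -0.07);  n_1 = (-0.0138, +0.9999)
edge 2: e_2 = (-1.00, -1.05);  n_2 = (-0.7241, +0.6897)
∠(n_1, n_2) = 45.61°
δ = |180° − 45.61°| = 134.39°
134.39° > 2α = 11.42°  →  invalid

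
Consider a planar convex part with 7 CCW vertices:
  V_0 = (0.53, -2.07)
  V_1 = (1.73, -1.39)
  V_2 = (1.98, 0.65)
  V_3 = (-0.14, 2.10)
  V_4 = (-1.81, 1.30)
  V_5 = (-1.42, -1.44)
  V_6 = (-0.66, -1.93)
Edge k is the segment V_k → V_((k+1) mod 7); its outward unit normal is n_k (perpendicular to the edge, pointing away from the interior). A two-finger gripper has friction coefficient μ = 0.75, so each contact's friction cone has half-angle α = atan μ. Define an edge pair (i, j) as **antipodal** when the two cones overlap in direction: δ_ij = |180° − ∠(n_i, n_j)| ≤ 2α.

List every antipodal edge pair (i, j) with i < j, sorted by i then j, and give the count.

α = atan 0.75 = 36.87°;  2α = 73.74°
n_0 = (+0.4930, -0.8700)
n_1 = (+0.9926, -0.1216)
n_2 = (+0.5645, +0.8254)
n_3 = (-0.4320, +0.9019)
n_4 = (-0.9900, -0.1409)
n_5 = (-0.5419, -0.8405)
n_6 = (-0.1168, -0.9932)
  (0,1): δ = 126.53°  ·
  (0,2): δ = 63.91°  ✓
  (0,3): δ = 3.94°  ✓
  (0,4): δ = 68.56°  ✓
  (0,5): δ = 117.65°  ·
  (0,6): δ = 143.75°  ·
  (1,2): δ = 117.38°  ·
  (1,3): δ = 57.42°  ✓
  (1,4): δ = 15.09°  ✓
  (1,5): δ = 64.18°  ✓
  (1,6): δ = 90.28°  ·
  (2,3): δ = 120.03°  ·
  (2,4): δ = 47.53°  ✓
  (2,5): δ = 1.56°  ✓
  (2,6): δ = 27.66°  ✓
  (3,4): δ = 107.50°  ·
  (3,5): δ = 58.41°  ✓
  (3,6): δ = 32.31°  ✓
  (4,5): δ = 130.91°  ·
  (4,6): δ = 104.81°  ·
  (5,6): δ = 153.90°  ·
antipodal pairs: 11

count = 11; pairs: (0,2), (0,3), (0,4), (1,3), (1,4), (1,5), (2,4), (2,5), (2,6), (3,5), (3,6)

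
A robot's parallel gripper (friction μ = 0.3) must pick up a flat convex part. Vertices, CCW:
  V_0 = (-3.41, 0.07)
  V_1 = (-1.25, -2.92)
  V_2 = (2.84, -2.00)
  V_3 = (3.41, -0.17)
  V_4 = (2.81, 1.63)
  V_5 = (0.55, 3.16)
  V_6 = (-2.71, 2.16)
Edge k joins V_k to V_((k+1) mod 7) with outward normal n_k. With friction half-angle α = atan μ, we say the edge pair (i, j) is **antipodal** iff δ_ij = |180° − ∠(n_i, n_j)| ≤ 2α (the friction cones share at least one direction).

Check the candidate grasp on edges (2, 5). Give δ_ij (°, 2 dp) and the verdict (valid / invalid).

δ = 55.65°, invalid

α = atan 0.3 = 16.70°;  2α = 33.40°
edge 2: e_2 = (+0.57, +1.83);  n_2 = (+0.9548, -0.2974)
edge 5: e_5 = (-3.26, -1.00);  n_5 = (-0.2933, +0.9560)
∠(n_2, n_5) = 124.35°
δ = |180° − 124.35°| = 55.65°
55.65° > 2α = 33.40°  →  invalid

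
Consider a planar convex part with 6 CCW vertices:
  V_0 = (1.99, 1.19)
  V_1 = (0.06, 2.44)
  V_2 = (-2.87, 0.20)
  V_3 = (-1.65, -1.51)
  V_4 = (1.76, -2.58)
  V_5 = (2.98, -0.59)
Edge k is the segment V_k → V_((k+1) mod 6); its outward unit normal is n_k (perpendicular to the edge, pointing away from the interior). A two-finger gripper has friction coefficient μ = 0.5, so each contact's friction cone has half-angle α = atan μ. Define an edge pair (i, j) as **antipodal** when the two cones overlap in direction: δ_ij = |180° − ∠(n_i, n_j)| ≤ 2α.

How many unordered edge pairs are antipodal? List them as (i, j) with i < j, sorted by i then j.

count = 5; pairs: (0,2), (0,3), (1,4), (2,5), (3,5)

α = atan 0.5 = 26.57°;  2α = 53.13°
n_0 = (+0.5436, +0.8393)
n_1 = (-0.6073, +0.7944)
n_2 = (-0.8141, -0.5808)
n_3 = (-0.2994, -0.9541)
n_4 = (+0.8525, -0.5227)
n_5 = (+0.8739, +0.4861)
  (0,1): δ = 109.67°  ·
  (0,2): δ = 21.56°  ✓
  (0,3): δ = 15.51°  ✓
  (0,4): δ = 91.42°  ·
  (0,5): δ = 152.01°  ·
  (1,2): δ = 91.89°  ·
  (1,3): δ = 54.82°  ·
  (1,4): δ = 21.09°  ✓
  (1,5): δ = 81.68°  ·
  (2,3): δ = 142.93°  ·
  (2,4): δ = 67.02°  ·
  (2,5): δ = 6.42°  ✓
  (3,4): δ = 104.09°  ·
  (3,5): δ = 43.50°  ✓
  (4,5): δ = 119.41°  ·
antipodal pairs: 5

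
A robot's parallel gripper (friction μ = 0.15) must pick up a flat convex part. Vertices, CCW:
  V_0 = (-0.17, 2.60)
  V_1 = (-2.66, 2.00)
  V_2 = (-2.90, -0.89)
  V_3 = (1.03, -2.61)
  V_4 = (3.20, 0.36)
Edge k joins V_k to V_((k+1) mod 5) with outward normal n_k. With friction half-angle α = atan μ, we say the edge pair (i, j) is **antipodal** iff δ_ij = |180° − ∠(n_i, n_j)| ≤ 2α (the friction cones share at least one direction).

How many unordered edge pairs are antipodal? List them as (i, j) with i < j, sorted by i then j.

α = atan 0.15 = 8.53°;  2α = 17.06°
n_0 = (-0.2343, +0.9722)
n_1 = (-0.9966, +0.0828)
n_2 = (-0.4009, -0.9161)
n_3 = (+0.8074, -0.5899)
n_4 = (+0.5536, +0.8328)
  (0,1): δ = 108.30°  ·
  (0,2): δ = 37.18°  ·
  (0,3): δ = 40.30°  ·
  (0,4): δ = 132.84°  ·
  (1,2): δ = 108.89°  ·
  (1,3): δ = 31.41°  ·
  (1,4): δ = 61.14°  ·
  (2,3): δ = 102.52°  ·
  (2,4): δ = 9.97°  ✓
  (3,4): δ = 87.46°  ·
antipodal pairs: 1

count = 1; pairs: (2,4)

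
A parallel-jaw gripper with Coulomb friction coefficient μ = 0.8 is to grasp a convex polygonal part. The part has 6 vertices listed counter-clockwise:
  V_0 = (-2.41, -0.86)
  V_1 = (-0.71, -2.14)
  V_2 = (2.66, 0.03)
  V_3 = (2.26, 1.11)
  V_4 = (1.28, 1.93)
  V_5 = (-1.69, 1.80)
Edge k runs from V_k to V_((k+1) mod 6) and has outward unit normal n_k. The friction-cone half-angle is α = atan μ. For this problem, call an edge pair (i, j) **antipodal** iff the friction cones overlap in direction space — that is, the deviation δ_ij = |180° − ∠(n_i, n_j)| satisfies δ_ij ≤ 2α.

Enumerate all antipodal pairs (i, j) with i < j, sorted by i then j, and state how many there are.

count = 8; pairs: (0,2), (0,3), (0,4), (1,3), (1,4), (1,5), (2,5), (3,5)

α = atan 0.8 = 38.66°;  2α = 77.32°
n_0 = (-0.6015, -0.7989)
n_1 = (+0.5414, -0.8408)
n_2 = (+0.9377, +0.3473)
n_3 = (+0.6417, +0.7669)
n_4 = (-0.0437, +0.9990)
n_5 = (-0.9653, +0.2613)
  (0,1): δ = 110.24°  ·
  (0,2): δ = 32.70°  ✓
  (0,3): δ = 2.94°  ✓
  (0,4): δ = 39.48°  ✓
  (0,5): δ = 111.83°  ·
  (1,2): δ = 102.46°  ·
  (1,3): δ = 72.70°  ✓
  (1,4): δ = 30.27°  ✓
  (1,5): δ = 42.08°  ✓
  (2,3): δ = 150.24°  ·
  (2,4): δ = 107.82°  ·
  (2,5): δ = 35.47°  ✓
  (3,4): δ = 137.57°  ·
  (3,5): δ = 65.23°  ✓
  (4,5): δ = 107.65°  ·
antipodal pairs: 8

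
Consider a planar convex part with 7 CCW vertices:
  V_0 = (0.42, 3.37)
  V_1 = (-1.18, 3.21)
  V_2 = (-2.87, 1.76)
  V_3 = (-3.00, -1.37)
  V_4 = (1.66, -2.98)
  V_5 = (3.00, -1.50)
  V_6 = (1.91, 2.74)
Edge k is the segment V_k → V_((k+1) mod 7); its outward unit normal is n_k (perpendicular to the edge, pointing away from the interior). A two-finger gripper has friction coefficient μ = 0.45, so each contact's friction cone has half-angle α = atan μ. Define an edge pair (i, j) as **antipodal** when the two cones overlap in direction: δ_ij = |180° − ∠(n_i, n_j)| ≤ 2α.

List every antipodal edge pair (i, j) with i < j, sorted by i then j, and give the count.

count = 6; pairs: (0,3), (0,4), (1,4), (2,4), (2,5), (3,6)

α = atan 0.45 = 24.23°;  2α = 48.46°
n_0 = (-0.0995, +0.9950)
n_1 = (-0.6512, +0.7589)
n_2 = (-0.9991, +0.0415)
n_3 = (-0.3266, -0.9452)
n_4 = (+0.7413, -0.6712)
n_5 = (+0.9685, +0.2490)
n_6 = (+0.3894, +0.9211)
  (0,1): δ = 145.08°  ·
  (0,2): δ = 98.09°  ·
  (0,3): δ = 24.77°  ✓
  (0,4): δ = 42.13°  ✓
  (0,5): δ = 98.71°  ·
  (0,6): δ = 151.37°  ·
  (1,2): δ = 133.01°  ·
  (1,3): δ = 59.69°  ·
  (1,4): δ = 7.21°  ✓
  (1,5): δ = 63.79°  ·
  (1,6): δ = 116.45°  ·
  (2,3): δ = 106.68°  ·
  (2,4): δ = 39.78°  ✓
  (2,5): δ = 16.80°  ✓
  (2,6): δ = 69.46°  ·
  (3,4): δ = 113.10°  ·
  (3,5): δ = 56.52°  ·
  (3,6): δ = 3.86°  ✓
  (4,5): δ = 123.42°  ·
  (4,6): δ = 70.76°  ·
  (5,6): δ = 127.34°  ·
antipodal pairs: 6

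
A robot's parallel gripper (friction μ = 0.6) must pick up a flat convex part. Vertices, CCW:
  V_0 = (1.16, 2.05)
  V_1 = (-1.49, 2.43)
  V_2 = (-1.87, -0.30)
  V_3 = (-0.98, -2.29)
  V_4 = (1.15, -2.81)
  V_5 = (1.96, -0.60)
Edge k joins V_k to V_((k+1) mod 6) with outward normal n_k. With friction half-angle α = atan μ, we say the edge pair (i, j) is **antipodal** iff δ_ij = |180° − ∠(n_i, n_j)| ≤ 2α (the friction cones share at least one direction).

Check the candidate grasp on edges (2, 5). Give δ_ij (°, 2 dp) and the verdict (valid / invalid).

α = atan 0.6 = 30.96°;  2α = 61.93°
edge 2: e_2 = (+0.89, -1.99);  n_2 = (-0.9129, -0.4083)
edge 5: e_5 = (-0.80, +2.65);  n_5 = (+0.9573, +0.2890)
∠(n_2, n_5) = 172.70°
δ = |180° − 172.70°| = 7.30°
7.30° ≤ 2α = 61.93°  →  valid

δ = 7.30°, valid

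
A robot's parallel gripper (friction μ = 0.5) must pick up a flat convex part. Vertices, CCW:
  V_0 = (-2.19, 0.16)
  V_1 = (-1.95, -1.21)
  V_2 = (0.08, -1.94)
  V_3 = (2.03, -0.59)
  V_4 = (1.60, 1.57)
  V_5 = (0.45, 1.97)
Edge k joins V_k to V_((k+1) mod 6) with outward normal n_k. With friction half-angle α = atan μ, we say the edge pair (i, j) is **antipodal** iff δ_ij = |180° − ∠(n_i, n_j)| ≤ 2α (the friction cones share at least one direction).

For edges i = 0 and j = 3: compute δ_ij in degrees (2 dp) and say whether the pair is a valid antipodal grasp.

δ = 1.32°, valid

α = atan 0.5 = 26.57°;  2α = 53.13°
edge 0: e_0 = (+0.24, -1.37);  n_0 = (-0.9850, -0.1726)
edge 3: e_3 = (-0.43, +2.16);  n_3 = (+0.9808, +0.1952)
∠(n_0, n_3) = 178.68°
δ = |180° − 178.68°| = 1.32°
1.32° ≤ 2α = 53.13°  →  valid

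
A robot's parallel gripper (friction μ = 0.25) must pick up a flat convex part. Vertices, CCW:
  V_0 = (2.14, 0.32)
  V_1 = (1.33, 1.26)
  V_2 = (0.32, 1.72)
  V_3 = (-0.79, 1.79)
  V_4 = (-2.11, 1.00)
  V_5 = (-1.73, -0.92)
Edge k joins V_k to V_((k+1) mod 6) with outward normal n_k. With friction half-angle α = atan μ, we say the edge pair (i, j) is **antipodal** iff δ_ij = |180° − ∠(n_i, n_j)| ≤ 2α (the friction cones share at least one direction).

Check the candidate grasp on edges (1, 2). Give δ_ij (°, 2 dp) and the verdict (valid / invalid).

δ = 159.12°, invalid

α = atan 0.25 = 14.04°;  2α = 28.07°
edge 1: e_1 = (-1.01, +0.46);  n_1 = (+0.4145, +0.9101)
edge 2: e_2 = (-1.11, +0.07);  n_2 = (+0.0629, +0.9980)
∠(n_1, n_2) = 20.88°
δ = |180° − 20.88°| = 159.12°
159.12° > 2α = 28.07°  →  invalid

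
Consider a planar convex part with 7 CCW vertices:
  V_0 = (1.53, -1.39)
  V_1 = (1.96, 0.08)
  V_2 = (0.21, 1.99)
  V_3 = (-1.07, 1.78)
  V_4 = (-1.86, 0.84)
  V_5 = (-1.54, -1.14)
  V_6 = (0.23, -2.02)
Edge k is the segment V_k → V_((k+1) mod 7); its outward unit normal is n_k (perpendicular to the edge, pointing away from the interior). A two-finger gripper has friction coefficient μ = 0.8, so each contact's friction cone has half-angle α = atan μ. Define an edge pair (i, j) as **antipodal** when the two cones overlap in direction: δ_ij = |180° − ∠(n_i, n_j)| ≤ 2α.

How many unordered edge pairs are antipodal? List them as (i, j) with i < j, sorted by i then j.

α = atan 0.8 = 38.66°;  2α = 77.32°
n_0 = (+0.9598, -0.2808)
n_1 = (+0.7373, +0.6755)
n_2 = (-0.1619, +0.9868)
n_3 = (-0.7655, +0.6434)
n_4 = (-0.9872, -0.1595)
n_5 = (-0.4452, -0.8954)
n_6 = (+0.4361, -0.8999)
  (0,1): δ = 121.20°  ·
  (0,2): δ = 64.38°  ✓
  (0,3): δ = 23.74°  ✓
  (0,4): δ = 25.49°  ✓
  (0,5): δ = 79.87°  ·
  (0,6): δ = 132.16°  ·
  (1,2): δ = 123.18°  ·
  (1,3): δ = 82.54°  ·
  (1,4): δ = 33.32°  ✓
  (1,5): δ = 21.07°  ✓
  (1,6): δ = 73.36°  ✓
  (2,3): δ = 139.36°  ·
  (2,4): δ = 90.14°  ·
  (2,5): δ = 35.75°  ✓
  (2,6): δ = 16.54°  ✓
  (3,4): δ = 130.77°  ·
  (3,5): δ = 76.39°  ✓
  (3,6): δ = 24.10°  ✓
  (4,5): δ = 125.62°  ·
  (4,6): δ = 73.32°  ✓
  (5,6): δ = 127.71°  ·
antipodal pairs: 11

count = 11; pairs: (0,2), (0,3), (0,4), (1,4), (1,5), (1,6), (2,5), (2,6), (3,5), (3,6), (4,6)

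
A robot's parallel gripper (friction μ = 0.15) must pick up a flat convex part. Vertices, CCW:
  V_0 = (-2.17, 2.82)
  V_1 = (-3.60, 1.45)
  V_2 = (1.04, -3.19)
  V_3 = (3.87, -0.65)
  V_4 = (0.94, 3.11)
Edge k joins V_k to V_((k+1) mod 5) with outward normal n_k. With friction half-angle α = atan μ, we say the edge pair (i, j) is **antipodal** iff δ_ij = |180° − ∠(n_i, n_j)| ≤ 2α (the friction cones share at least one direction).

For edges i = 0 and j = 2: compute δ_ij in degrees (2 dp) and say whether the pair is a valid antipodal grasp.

α = atan 0.15 = 8.53°;  2α = 17.06°
edge 0: e_0 = (-1.43, -1.37);  n_0 = (-0.6918, +0.7221)
edge 2: e_2 = (+2.83, +2.54);  n_2 = (+0.6679, -0.7442)
∠(n_0, n_2) = 178.14°
δ = |180° − 178.14°| = 1.86°
1.86° ≤ 2α = 17.06°  →  valid

δ = 1.86°, valid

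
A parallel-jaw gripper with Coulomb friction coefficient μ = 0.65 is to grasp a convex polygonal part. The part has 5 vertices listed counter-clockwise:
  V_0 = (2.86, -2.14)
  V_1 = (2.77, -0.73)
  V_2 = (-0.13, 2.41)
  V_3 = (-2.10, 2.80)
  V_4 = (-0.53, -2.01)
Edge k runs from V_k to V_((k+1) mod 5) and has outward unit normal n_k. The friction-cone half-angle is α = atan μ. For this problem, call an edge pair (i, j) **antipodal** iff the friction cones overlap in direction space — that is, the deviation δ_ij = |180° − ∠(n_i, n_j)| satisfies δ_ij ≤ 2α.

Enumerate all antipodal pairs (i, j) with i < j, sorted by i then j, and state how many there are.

α = atan 0.65 = 33.02°;  2α = 66.05°
n_0 = (+0.9980, +0.0637)
n_1 = (+0.7346, +0.6785)
n_2 = (+0.1942, +0.9810)
n_3 = (-0.9506, -0.3103)
n_4 = (-0.0383, -0.9993)
  (0,1): δ = 140.93°  ·
  (0,2): δ = 104.85°  ·
  (0,3): δ = 14.42°  ✓
  (0,4): δ = 84.15°  ·
  (1,2): δ = 143.92°  ·
  (1,3): δ = 24.65°  ✓
  (1,4): δ = 45.08°  ✓
  (2,3): δ = 60.73°  ✓
  (2,4): δ = 9.00°  ✓
  (3,4): δ = 110.27°  ·
antipodal pairs: 5

count = 5; pairs: (0,3), (1,3), (1,4), (2,3), (2,4)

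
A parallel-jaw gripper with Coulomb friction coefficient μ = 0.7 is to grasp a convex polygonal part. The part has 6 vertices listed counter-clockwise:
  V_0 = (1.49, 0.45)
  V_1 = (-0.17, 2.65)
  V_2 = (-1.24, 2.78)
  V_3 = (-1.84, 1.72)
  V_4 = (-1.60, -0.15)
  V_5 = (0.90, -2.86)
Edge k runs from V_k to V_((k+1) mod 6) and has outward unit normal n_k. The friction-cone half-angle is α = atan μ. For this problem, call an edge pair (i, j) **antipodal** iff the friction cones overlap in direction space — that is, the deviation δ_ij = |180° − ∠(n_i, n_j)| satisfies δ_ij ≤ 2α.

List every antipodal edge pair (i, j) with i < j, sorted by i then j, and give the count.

count = 7; pairs: (0,2), (0,3), (0,4), (1,4), (2,5), (3,5), (4,5)

α = atan 0.7 = 34.99°;  2α = 69.98°
n_0 = (+0.7983, +0.6023)
n_1 = (+0.1206, +0.9927)
n_2 = (-0.8703, +0.4926)
n_3 = (-0.9919, -0.1273)
n_4 = (-0.7350, -0.6781)
n_5 = (+0.9845, -0.1755)
  (0,1): δ = 133.96°  ·
  (0,2): δ = 66.55°  ✓
  (0,3): δ = 29.72°  ✓
  (0,4): δ = 5.66°  ✓
  (0,5): δ = 132.86°  ·
  (1,2): δ = 112.58°  ·
  (1,3): δ = 75.76°  ·
  (1,4): δ = 40.38°  ✓
  (1,5): δ = 86.82°  ·
  (2,3): δ = 143.18°  ·
  (2,4): δ = 107.80°  ·
  (2,5): δ = 19.40°  ✓
  (3,4): δ = 144.62°  ·
  (3,5): δ = 17.42°  ✓
  (4,5): δ = 52.80°  ✓
antipodal pairs: 7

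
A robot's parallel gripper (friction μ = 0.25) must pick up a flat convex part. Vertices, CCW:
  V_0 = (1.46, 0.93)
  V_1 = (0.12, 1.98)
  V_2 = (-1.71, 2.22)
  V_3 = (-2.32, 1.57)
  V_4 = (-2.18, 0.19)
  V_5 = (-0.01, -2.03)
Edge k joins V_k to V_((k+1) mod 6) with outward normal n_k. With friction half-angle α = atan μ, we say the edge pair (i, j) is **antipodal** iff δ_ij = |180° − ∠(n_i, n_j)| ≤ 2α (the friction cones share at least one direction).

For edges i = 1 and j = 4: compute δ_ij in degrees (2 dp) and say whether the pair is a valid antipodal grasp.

α = atan 0.25 = 14.04°;  2α = 28.07°
edge 1: e_1 = (-1.83, +0.24);  n_1 = (+0.1300, +0.9915)
edge 4: e_4 = (+2.17, -2.22);  n_4 = (-0.7151, -0.6990)
∠(n_1, n_4) = 141.82°
δ = |180° − 141.82°| = 38.18°
38.18° > 2α = 28.07°  →  invalid

δ = 38.18°, invalid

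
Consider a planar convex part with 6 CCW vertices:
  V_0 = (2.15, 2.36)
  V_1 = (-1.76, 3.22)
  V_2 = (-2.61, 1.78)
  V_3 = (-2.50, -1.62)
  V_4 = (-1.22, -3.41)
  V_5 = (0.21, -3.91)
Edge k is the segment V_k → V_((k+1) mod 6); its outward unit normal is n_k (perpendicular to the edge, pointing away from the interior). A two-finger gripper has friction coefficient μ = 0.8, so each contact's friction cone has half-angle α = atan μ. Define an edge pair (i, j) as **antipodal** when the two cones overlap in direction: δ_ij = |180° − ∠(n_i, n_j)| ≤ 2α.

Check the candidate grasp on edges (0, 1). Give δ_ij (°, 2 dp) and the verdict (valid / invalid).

δ = 108.15°, invalid

α = atan 0.8 = 38.66°;  2α = 77.32°
edge 0: e_0 = (-3.91, +0.86);  n_0 = (+0.2148, +0.9767)
edge 1: e_1 = (-0.85, -1.44);  n_1 = (-0.8612, +0.5083)
∠(n_0, n_1) = 71.85°
δ = |180° − 71.85°| = 108.15°
108.15° > 2α = 77.32°  →  invalid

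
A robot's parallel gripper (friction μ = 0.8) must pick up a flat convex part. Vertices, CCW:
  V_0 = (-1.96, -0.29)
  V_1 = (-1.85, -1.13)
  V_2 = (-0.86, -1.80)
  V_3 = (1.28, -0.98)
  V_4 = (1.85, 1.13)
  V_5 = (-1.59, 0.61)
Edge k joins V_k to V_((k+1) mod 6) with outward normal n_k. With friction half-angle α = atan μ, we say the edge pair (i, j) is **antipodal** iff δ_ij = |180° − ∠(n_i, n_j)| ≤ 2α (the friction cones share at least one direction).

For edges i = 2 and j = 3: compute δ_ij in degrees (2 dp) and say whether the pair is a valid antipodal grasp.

δ = 126.08°, invalid

α = atan 0.8 = 38.66°;  2α = 77.32°
edge 2: e_2 = (+2.14, +0.82);  n_2 = (+0.3578, -0.9338)
edge 3: e_3 = (+0.57, +2.11);  n_3 = (+0.9654, -0.2608)
∠(n_2, n_3) = 53.92°
δ = |180° − 53.92°| = 126.08°
126.08° > 2α = 77.32°  →  invalid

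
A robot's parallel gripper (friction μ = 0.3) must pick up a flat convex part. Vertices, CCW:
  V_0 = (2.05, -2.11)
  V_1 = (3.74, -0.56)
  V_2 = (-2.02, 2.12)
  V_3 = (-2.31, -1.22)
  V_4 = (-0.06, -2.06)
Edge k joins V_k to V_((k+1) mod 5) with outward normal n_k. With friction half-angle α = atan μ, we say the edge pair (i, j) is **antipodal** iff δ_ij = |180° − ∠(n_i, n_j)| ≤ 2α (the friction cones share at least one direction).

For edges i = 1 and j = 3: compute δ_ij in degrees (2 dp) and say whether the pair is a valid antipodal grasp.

δ = 4.48°, valid

α = atan 0.3 = 16.70°;  2α = 33.40°
edge 1: e_1 = (-5.76, +2.68);  n_1 = (+0.4219, +0.9067)
edge 3: e_3 = (+2.25, -0.84);  n_3 = (-0.3498, -0.9368)
∠(n_1, n_3) = 175.52°
δ = |180° − 175.52°| = 4.48°
4.48° ≤ 2α = 33.40°  →  valid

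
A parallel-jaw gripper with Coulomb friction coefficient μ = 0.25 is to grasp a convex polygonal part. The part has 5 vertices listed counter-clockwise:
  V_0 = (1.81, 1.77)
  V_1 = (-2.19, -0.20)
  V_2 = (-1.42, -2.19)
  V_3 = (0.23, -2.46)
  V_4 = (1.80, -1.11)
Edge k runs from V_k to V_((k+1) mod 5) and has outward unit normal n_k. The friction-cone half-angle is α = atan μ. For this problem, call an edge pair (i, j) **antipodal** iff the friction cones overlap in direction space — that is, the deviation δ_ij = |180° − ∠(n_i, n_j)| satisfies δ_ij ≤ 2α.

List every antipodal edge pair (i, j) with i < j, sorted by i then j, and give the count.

α = atan 0.25 = 14.04°;  2α = 28.07°
n_0 = (-0.4418, +0.8971)
n_1 = (-0.9326, -0.3609)
n_2 = (-0.1615, -0.9869)
n_3 = (+0.6520, -0.7582)
n_4 = (+1.0000, -0.0035)
  (0,1): δ = 95.07°  ·
  (0,2): δ = 35.51°  ·
  (0,3): δ = 14.47°  ✓
  (0,4): δ = 63.58°  ·
  (1,2): δ = 120.45°  ·
  (1,3): δ = 70.46°  ·
  (1,4): δ = 21.35°  ✓
  (2,3): δ = 130.02°  ·
  (2,4): δ = 80.91°  ·
  (3,4): δ = 130.89°  ·
antipodal pairs: 2

count = 2; pairs: (0,3), (1,4)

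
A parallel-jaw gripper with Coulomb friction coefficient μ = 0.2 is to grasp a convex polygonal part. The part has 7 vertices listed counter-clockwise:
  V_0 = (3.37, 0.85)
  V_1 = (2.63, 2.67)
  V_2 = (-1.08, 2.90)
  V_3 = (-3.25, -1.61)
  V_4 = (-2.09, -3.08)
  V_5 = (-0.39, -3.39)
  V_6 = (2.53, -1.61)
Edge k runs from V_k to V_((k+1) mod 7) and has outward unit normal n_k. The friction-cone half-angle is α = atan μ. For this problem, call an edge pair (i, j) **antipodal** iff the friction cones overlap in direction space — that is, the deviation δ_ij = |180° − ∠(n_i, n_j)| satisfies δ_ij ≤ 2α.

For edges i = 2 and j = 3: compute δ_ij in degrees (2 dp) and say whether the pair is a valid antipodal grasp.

δ = 116.03°, invalid

α = atan 0.2 = 11.31°;  2α = 22.62°
edge 2: e_2 = (-2.17, -4.51);  n_2 = (-0.9011, +0.4336)
edge 3: e_3 = (+1.16, -1.47);  n_3 = (-0.7850, -0.6195)
∠(n_2, n_3) = 63.97°
δ = |180° − 63.97°| = 116.03°
116.03° > 2α = 22.62°  →  invalid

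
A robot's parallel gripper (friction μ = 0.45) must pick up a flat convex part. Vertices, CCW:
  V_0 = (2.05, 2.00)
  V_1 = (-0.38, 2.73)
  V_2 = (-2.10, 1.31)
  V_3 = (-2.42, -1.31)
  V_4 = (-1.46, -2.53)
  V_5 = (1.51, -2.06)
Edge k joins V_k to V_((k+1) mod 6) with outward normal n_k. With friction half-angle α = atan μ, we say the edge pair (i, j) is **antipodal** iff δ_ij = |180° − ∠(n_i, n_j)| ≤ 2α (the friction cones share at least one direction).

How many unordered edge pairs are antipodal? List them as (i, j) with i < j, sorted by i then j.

α = atan 0.45 = 24.23°;  2α = 48.46°
n_0 = (+0.2877, +0.9577)
n_1 = (-0.6366, +0.7712)
n_2 = (-0.9926, +0.1212)
n_3 = (-0.7859, -0.6184)
n_4 = (+0.1563, -0.9877)
n_5 = (+0.9913, -0.1318)
  (0,1): δ = 123.74°  ·
  (0,2): δ = 80.24°  ·
  (0,3): δ = 35.08°  ✓
  (0,4): δ = 25.71°  ✓
  (0,5): δ = 99.14°  ·
  (1,2): δ = 136.51°  ·
  (1,3): δ = 91.34°  ·
  (1,4): δ = 30.55°  ✓
  (1,5): δ = 42.88°  ✓
  (2,3): δ = 134.84°  ·
  (2,4): δ = 74.04°  ·
  (2,5): δ = 0.61°  ✓
  (3,4): δ = 119.21°  ·
  (3,5): δ = 45.77°  ✓
  (4,5): δ = 106.57°  ·
antipodal pairs: 6

count = 6; pairs: (0,3), (0,4), (1,4), (1,5), (2,5), (3,5)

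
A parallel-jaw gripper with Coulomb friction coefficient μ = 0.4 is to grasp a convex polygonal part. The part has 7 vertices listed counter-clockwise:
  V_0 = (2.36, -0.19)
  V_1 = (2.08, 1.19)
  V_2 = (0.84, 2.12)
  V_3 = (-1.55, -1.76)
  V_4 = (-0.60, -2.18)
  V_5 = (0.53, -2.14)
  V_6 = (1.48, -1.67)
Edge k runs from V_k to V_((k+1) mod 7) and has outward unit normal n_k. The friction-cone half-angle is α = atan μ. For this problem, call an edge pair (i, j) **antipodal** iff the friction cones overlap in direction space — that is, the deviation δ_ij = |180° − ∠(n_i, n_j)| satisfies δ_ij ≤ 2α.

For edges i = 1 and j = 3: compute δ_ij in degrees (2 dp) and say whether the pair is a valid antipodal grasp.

α = atan 0.4 = 21.80°;  2α = 43.60°
edge 1: e_1 = (-1.24, +0.93);  n_1 = (+0.6000, +0.8000)
edge 3: e_3 = (+0.95, -0.42);  n_3 = (-0.4044, -0.9146)
∠(n_1, n_3) = 166.98°
δ = |180° − 166.98°| = 13.02°
13.02° ≤ 2α = 43.60°  →  valid

δ = 13.02°, valid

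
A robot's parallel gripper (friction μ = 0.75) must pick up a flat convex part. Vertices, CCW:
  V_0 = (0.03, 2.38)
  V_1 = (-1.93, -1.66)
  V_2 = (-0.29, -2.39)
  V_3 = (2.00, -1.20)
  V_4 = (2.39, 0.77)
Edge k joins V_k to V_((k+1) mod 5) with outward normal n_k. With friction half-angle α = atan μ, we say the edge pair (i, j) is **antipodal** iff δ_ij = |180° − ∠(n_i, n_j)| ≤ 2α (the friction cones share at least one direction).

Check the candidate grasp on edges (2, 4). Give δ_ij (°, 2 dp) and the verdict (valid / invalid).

δ = 61.76°, valid

α = atan 0.75 = 36.87°;  2α = 73.74°
edge 2: e_2 = (+2.29, +1.19);  n_2 = (+0.4611, -0.8873)
edge 4: e_4 = (-2.36, +1.61);  n_4 = (+0.5636, +0.8261)
∠(n_2, n_4) = 118.24°
δ = |180° − 118.24°| = 61.76°
61.76° ≤ 2α = 73.74°  →  valid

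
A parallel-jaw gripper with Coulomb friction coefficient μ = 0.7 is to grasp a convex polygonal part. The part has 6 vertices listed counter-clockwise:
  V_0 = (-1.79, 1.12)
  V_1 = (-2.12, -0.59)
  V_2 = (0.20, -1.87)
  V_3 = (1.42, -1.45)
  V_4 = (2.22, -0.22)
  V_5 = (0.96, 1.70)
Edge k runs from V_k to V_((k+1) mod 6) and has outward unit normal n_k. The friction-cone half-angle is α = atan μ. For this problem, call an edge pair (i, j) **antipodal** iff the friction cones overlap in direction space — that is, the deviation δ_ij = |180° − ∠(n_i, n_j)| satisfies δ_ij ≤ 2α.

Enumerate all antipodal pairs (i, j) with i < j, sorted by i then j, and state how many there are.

α = atan 0.7 = 34.99°;  2α = 69.98°
n_0 = (-0.9819, +0.1895)
n_1 = (-0.4831, -0.8756)
n_2 = (+0.3255, -0.9455)
n_3 = (+0.8383, -0.5452)
n_4 = (+0.8360, +0.5487)
n_5 = (-0.2064, +0.9785)
  (0,1): δ = 107.96°  ·
  (0,2): δ = 60.08°  ✓
  (0,3): δ = 22.12°  ✓
  (0,4): δ = 44.20°  ✓
  (0,5): δ = 112.83°  ·
  (1,2): δ = 132.12°  ·
  (1,3): δ = 94.15°  ·
  (1,4): δ = 27.84°  ✓
  (1,5): δ = 40.80°  ✓
  (2,3): δ = 142.04°  ·
  (2,4): δ = 75.72°  ·
  (2,5): δ = 7.09°  ✓
  (3,4): δ = 113.68°  ·
  (3,5): δ = 45.05°  ✓
  (4,5): δ = 111.37°  ·
antipodal pairs: 7

count = 7; pairs: (0,2), (0,3), (0,4), (1,4), (1,5), (2,5), (3,5)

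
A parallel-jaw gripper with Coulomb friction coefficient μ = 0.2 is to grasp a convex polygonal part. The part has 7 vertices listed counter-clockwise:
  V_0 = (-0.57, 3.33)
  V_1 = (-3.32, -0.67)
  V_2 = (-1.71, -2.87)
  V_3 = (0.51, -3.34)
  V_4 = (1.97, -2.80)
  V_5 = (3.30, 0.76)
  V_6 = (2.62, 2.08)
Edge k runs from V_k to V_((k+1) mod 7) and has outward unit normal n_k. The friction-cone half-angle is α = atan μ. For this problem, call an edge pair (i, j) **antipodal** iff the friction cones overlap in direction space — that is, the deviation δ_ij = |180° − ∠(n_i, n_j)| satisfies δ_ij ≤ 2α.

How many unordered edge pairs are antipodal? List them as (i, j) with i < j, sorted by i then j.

count = 3; pairs: (0,4), (1,5), (2,6)

α = atan 0.2 = 11.31°;  2α = 22.62°
n_0 = (-0.8240, +0.5665)
n_1 = (-0.8070, -0.5906)
n_2 = (-0.2071, -0.9783)
n_3 = (+0.3469, -0.9379)
n_4 = (+0.9368, -0.3500)
n_5 = (+0.8890, +0.4580)
n_6 = (+0.3648, +0.9311)
  (0,1): δ = 109.29°  ·
  (0,2): δ = 67.45°  ·
  (0,3): δ = 35.19°  ·
  (0,4): δ = 14.02°  ✓
  (0,5): δ = 61.76°  ·
  (0,6): δ = 103.11°  ·
  (1,2): δ = 138.15°  ·
  (1,3): δ = 105.90°  ·
  (1,4): δ = 56.68°  ·
  (1,5): δ = 8.94°  ✓
  (1,6): δ = 32.40°  ·
  (2,3): δ = 147.75°  ·
  (2,4): δ = 98.53°  ·
  (2,5): δ = 50.79°  ·
  (2,6): δ = 9.44°  ✓
  (3,4): δ = 130.78°  ·
  (3,5): δ = 83.04°  ·
  (3,6): δ = 41.70°  ·
  (4,5): δ = 132.26°  ·
  (4,6): δ = 90.91°  ·
  (5,6): δ = 138.65°  ·
antipodal pairs: 3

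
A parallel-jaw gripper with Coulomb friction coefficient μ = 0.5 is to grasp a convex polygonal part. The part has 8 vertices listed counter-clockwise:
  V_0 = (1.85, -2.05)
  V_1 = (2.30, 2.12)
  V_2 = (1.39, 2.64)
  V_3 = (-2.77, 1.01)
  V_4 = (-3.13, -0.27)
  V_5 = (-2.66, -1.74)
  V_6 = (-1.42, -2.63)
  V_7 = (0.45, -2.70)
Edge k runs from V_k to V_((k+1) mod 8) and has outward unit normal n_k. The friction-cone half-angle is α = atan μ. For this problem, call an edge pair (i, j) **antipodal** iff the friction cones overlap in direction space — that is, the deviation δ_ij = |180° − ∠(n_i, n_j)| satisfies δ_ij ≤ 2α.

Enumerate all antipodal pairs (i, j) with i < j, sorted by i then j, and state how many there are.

count = 8; pairs: (0,3), (0,4), (1,4), (1,5), (1,6), (2,6), (2,7), (3,7)

α = atan 0.5 = 26.57°;  2α = 53.13°
n_0 = (+0.9942, -0.1073)
n_1 = (+0.4961, +0.8682)
n_2 = (-0.3648, +0.9311)
n_3 = (-0.9627, +0.2707)
n_4 = (-0.9525, -0.3045)
n_5 = (-0.5831, -0.8124)
n_6 = (-0.0374, -0.9993)
n_7 = (+0.4211, -0.9070)
  (0,1): δ = 113.59°  ·
  (0,2): δ = 62.44°  ·
  (0,3): δ = 9.55°  ✓
  (0,4): δ = 23.89°  ✓
  (0,5): δ = 60.49°  ·
  (0,6): δ = 94.02°  ·
  (0,7): δ = 121.06°  ·
  (1,2): δ = 128.86°  ·
  (1,3): δ = 75.96°  ·
  (1,4): δ = 42.52°  ✓
  (1,5): δ = 5.92°  ✓
  (1,6): δ = 27.60°  ✓
  (1,7): δ = 54.65°  ·
  (2,3): δ = 127.11°  ·
  (2,4): δ = 93.67°  ·
  (2,5): δ = 57.07°  ·
  (2,6): δ = 23.54°  ✓
  (2,7): δ = 3.51°  ✓
  (3,4): δ = 146.56°  ·
  (3,5): δ = 109.96°  ·
  (3,6): δ = 76.44°  ·
  (3,7): δ = 49.39°  ✓
  (4,5): δ = 143.40°  ·
  (4,6): δ = 109.87°  ·
  (4,7): δ = 82.83°  ·
  (5,6): δ = 146.48°  ·
  (5,7): δ = 119.43°  ·
  (6,7): δ = 152.95°  ·
antipodal pairs: 8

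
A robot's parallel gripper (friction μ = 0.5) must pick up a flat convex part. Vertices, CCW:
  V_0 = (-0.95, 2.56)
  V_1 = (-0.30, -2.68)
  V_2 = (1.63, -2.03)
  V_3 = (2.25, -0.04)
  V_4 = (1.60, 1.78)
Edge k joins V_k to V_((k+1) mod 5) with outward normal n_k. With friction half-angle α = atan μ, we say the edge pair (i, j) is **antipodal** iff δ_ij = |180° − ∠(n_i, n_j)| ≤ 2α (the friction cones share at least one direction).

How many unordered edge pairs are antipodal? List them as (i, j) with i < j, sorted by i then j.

α = atan 0.5 = 26.57°;  2α = 53.13°
n_0 = (-0.9924, -0.1231)
n_1 = (+0.3192, -0.9477)
n_2 = (+0.9547, -0.2975)
n_3 = (+0.9417, +0.3363)
n_4 = (+0.2925, +0.9563)
  (0,1): δ = 78.46°  ·
  (0,2): δ = 24.38°  ✓
  (0,3): δ = 12.58°  ✓
  (0,4): δ = 65.92°  ·
  (1,2): δ = 125.92°  ·
  (1,3): δ = 88.96°  ·
  (1,4): δ = 35.62°  ✓
  (2,3): δ = 143.04°  ·
  (2,4): δ = 89.70°  ·
  (3,4): δ = 126.66°  ·
antipodal pairs: 3

count = 3; pairs: (0,2), (0,3), (1,4)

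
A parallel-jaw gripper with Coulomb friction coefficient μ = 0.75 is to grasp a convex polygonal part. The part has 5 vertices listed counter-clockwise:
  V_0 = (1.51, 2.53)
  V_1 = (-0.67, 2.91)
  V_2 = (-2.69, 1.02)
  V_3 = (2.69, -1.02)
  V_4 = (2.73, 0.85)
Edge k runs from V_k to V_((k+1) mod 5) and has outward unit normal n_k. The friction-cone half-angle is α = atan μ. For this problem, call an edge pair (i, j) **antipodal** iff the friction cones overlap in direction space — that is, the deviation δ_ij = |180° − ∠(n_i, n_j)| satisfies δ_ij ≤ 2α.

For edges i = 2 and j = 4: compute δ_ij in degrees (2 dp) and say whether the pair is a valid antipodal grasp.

α = atan 0.75 = 36.87°;  2α = 73.74°
edge 2: e_2 = (+5.38, -2.04);  n_2 = (-0.3545, -0.9350)
edge 4: e_4 = (-1.22, +1.68);  n_4 = (+0.8092, +0.5876)
∠(n_2, n_4) = 146.75°
δ = |180° − 146.75°| = 33.25°
33.25° ≤ 2α = 73.74°  →  valid

δ = 33.25°, valid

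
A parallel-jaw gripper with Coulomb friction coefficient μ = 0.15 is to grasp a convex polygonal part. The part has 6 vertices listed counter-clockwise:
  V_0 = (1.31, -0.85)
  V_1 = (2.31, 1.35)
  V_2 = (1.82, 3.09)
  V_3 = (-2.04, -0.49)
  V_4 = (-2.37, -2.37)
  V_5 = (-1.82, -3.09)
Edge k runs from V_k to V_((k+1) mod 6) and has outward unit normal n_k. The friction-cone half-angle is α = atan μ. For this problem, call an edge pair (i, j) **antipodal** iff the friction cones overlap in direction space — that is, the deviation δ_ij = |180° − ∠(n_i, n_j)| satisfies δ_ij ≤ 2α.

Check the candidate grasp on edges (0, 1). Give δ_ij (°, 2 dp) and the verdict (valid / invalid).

δ = 139.83°, invalid

α = atan 0.15 = 8.53°;  2α = 17.06°
edge 0: e_0 = (+1.00, +2.20);  n_0 = (+0.9104, -0.4138)
edge 1: e_1 = (-0.49, +1.74);  n_1 = (+0.9626, +0.2711)
∠(n_0, n_1) = 40.17°
δ = |180° − 40.17°| = 139.83°
139.83° > 2α = 17.06°  →  invalid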